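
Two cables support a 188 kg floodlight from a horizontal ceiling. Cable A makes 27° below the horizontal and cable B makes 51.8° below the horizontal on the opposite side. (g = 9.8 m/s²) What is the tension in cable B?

T_B ≈ 1670 N

Weight W = 188 × 9.8 = 1842 N acts straight down.
Horizontal: T_A cos 27° = T_B cos 51.8°  →  T_A = 0.6941 T_B.
Vertical: T_A sin 27° + T_B sin 51.8° = 1842.
Substituting the horizontal relation into the vertical equation gives 1.101 T_B = 1842, so T_B = 1673 N.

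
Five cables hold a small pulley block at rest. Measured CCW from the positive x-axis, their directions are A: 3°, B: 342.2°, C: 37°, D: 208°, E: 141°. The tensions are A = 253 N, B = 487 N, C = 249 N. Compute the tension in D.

Resolve: ΣF_x = 253 cos 3° + 487 cos 342.2° + 249 cos 37° + T_D cos 208° + T_E cos 141° = 0.
        ΣF_y = 253 sin 3° + 487 sin 342.2° + 249 sin 37° + T_D sin 208° + T_E sin 141° = 0.
The known terms sum to (915.2, 14.22) N, so -0.8829 T_D − 0.7771 T_E = -915.2 and -0.4695 T_D + 0.6293 T_E = -14.22.
Solving simultaneously: T_D = 637.7 N, T_E = 453.1 N.

T_D ≈ 638 N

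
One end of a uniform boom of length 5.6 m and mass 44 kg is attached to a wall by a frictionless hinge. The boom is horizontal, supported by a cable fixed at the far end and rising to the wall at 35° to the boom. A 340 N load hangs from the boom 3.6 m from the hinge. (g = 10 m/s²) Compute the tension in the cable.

Take torques about the hinge: T sin 35° · 5.6 = 44×10×2.8 + 340×3.6 = 2456 N·m.
So T = 2456 / (0.5736 × 5.6) = 764.63 N.

T ≈ 765 N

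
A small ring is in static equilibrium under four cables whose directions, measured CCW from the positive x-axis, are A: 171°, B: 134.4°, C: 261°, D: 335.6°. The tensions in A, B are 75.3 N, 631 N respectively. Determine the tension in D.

Resolve: ΣF_x = 75.3 cos 171° + 631 cos 134.4° + T_C cos 261° + T_D cos 335.6° = 0.
        ΣF_y = 75.3 sin 171° + 631 sin 134.4° + T_C sin 261° + T_D sin 335.6° = 0.
The known terms sum to (-515.9, 462.6) N, so -0.1564 T_C + 0.9107 T_D = 515.9 and -0.9877 T_C − 0.4131 T_D = -462.6.
Solving simultaneously: T_C = 215.9 N, T_D = 603.5 N.

T_D ≈ 604 N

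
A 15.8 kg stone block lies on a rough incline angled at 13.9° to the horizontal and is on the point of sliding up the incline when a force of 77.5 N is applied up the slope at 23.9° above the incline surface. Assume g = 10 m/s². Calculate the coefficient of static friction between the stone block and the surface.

μ ≈ 0.270

On the verge of sliding up the incline, friction is at its maximum μN and acts down the slope.
Perpendicular to incline: N = W cos 13.9° − P sin 23.9° = 153.4 − 31.4 = 122 N.
Along incline: P cos 23.9° − μN = W sin 13.9° → μ = −(W sin 13.9° − P cos 23.9°) / N = 0.2697.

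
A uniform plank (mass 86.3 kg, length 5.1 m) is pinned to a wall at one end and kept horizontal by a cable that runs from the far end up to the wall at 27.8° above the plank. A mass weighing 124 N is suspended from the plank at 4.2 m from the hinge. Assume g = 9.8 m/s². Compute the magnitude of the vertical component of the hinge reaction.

Take torques about the hinge: T sin 27.8° · 5.1 = 86.3×9.8×2.55 + 124×4.2 = 2677.4 N·m.
So T = 2677.4 / (0.4664 × 5.1) = 1125.6 N.
ΣF_y = 0: H_y = (86.3×9.8 + 124) − T sin 27.8° = 969.74 − 524.99 = 444.75 N.

|H_y| ≈ 445 N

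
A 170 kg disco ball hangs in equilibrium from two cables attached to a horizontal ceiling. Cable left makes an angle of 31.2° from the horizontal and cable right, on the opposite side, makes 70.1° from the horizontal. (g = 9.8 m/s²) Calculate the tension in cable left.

Weight W = 170 × 9.8 = 1666 N acts straight down.
Horizontal: T_left cos 31.2° = T_right cos 70.1°  →  T_right = 2.513 T_left.
Vertical: T_left sin 31.2° + T_right sin 70.1° = 1666.
Substituting the horizontal relation into the vertical equation gives 2.881 T_left = 1666, so T_left = 578.3 N.

T_left ≈ 578 N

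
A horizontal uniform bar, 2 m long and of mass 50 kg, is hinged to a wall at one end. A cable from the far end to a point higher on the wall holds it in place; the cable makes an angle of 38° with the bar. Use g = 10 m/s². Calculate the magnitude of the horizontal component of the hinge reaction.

Take torques about the hinge: T sin 38° · 2 = 50×10×1 = 500 N·m.
So T = 500 / (0.6157 × 2) = 406.07 N.
ΣF_x = 0: H_x = T cos 38° = 319.99 N.

H_x ≈ 320 N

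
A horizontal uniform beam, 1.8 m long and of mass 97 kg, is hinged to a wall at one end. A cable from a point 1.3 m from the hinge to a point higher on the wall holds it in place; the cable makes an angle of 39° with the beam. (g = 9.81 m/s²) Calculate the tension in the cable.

Take torques about the hinge: T sin 39° · 1.3 = 97×9.81×0.9 = 856.41 N·m.
So T = 856.41 / (0.6293 × 1.3) = 1046.8 N.

T ≈ 1050 N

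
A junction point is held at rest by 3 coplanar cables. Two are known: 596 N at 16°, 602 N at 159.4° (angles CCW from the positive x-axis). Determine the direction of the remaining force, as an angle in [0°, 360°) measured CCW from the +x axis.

Sum the known components: ΣF_x = 9.404 N, ΣF_y = 376.1 N.
For equilibrium the remaining force must supply (−ΣF_x, −ΣF_y) = (-9.404, -376.1) N.
Magnitude = √((-9.404)² + (-376.1)²) = 376.2 N; direction = atan2(-376.1, -9.404) = 268.6°.

θ ≈ 269°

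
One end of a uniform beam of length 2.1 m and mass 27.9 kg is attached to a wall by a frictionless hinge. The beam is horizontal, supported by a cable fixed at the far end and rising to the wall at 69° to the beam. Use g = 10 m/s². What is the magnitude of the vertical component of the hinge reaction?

|H_y| ≈ 140 N

Take torques about the hinge: T sin 69° · 2.1 = 27.9×10×1.05 = 292.95 N·m.
So T = 292.95 / (0.9336 × 2.1) = 149.42 N.
ΣF_y = 0: H_y = (27.9×10) − T sin 69° = 279 − 139.5 = 139.5 N.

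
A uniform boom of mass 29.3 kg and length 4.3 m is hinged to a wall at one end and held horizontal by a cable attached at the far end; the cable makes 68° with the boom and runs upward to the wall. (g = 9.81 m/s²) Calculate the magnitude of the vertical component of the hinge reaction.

|H_y| ≈ 144 N

Take torques about the hinge: T sin 68° · 4.3 = 29.3×9.81×2.15 = 617.98 N·m.
So T = 617.98 / (0.9272 × 4.3) = 155 N.
ΣF_y = 0: H_y = (29.3×9.81) − T sin 68° = 287.43 − 143.72 = 143.72 N.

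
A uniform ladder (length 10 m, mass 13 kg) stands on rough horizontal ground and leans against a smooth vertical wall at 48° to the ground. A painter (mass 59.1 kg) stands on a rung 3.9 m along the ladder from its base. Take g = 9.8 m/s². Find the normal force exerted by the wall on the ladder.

Torques about the foot: N_wall · 10 sin 48° = 13×9.8×5 cos 48° + 59.1×9.8×3.9 cos 48° → N_wall = 260.74 N.

N_wall ≈ 261 N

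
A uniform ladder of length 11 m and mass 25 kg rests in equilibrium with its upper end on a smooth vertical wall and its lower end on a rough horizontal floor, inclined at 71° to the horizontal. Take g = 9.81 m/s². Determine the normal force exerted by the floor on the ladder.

N_floor ≈ 245 N

ΣF_y = 0: N_floor = 25×9.81 = 245.25 N.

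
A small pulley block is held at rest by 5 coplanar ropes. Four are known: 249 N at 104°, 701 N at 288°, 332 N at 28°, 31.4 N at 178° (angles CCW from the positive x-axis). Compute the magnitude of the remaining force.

F ≈ 497 N

Sum the known components: ΣF_x = 418.1 N, ΣF_y = -268.1 N.
For equilibrium the remaining force must supply (−ΣF_x, −ΣF_y) = (-418.1, 268.1) N.
Magnitude = √((-418.1)² + (268.1)²) = 496.7 N; direction = atan2(268.1, -418.1) = 147.3°.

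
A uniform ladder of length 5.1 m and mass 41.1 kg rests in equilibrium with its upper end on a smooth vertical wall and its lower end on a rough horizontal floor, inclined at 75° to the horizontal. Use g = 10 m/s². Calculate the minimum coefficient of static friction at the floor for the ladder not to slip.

ΣF_y = 0: N_floor = 41.1×10 = 411 N.
Torques about the foot: N_wall · 5.1 sin 75° = 41.1×10×2.55 cos 75° → N_wall = 55.064 N.
ΣF_x = 0: f_floor = N_wall = 55.064 N.
μ_min = f_floor / N_floor = 55.064 / 411 = 0.134.

μ_min ≈ 0.134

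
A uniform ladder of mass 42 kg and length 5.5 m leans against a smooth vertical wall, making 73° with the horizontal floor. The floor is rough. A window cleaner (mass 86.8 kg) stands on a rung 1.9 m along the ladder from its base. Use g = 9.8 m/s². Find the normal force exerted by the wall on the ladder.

Torques about the foot: N_wall · 5.5 sin 73° = 42×9.8×2.75 cos 73° + 86.8×9.8×1.9 cos 73° → N_wall = 152.76 N.

N_wall ≈ 153 N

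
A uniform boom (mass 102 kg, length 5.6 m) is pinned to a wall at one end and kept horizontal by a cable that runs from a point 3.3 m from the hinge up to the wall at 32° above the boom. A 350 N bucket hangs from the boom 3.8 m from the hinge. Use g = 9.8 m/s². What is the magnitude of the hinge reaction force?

Take torques about the hinge: T sin 32° · 3.3 = 102×9.8×2.8 + 350×3.8 = 4128.9 N·m.
So T = 4128.9 / (0.5299 × 3.3) = 2361.1 N.
ΣF_x = 0: H_x = T cos 32° = 2002.3 N.
ΣF_y = 0: H_y = (102×9.8 + 350) − T sin 32° = 1349.6 − 1251.2 = 98.424 N.
|H| = √(H_x² + H_y²) = √((2002.3)² + (98.424)²) = 2004.7 N.

|H| ≈ 2000 N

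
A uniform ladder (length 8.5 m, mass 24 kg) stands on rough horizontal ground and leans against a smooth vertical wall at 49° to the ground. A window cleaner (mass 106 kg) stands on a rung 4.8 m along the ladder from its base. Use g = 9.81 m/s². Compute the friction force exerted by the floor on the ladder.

Torques about the foot: N_wall · 8.5 sin 49° = 24×9.81×4.25 cos 49° + 106×9.81×4.8 cos 49° → N_wall = 612.79 N.
ΣF_x = 0: f_floor = N_wall = 612.79 N.

f ≈ 613 N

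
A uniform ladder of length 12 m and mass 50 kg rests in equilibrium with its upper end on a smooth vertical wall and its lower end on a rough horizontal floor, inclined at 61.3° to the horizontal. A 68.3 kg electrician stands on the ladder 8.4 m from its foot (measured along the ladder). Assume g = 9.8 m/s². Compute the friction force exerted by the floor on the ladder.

Torques about the foot: N_wall · 12 sin 61.3° = 50×9.8×6 cos 61.3° + 68.3×9.8×8.4 cos 61.3° → N_wall = 390.65 N.
ΣF_x = 0: f_floor = N_wall = 390.65 N.

f ≈ 391 N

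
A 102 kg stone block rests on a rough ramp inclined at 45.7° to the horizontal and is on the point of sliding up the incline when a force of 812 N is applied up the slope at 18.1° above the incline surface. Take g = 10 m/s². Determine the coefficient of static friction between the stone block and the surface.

μ ≈ 0.0909

On the verge of sliding up the incline, friction is at its maximum μN and acts down the slope.
Perpendicular to incline: N = W cos 45.7° − P sin 18.1° = 712.4 − 252.3 = 460.1 N.
Along incline: P cos 18.1° − μN = W sin 45.7° → μ = −(W sin 45.7° − P cos 18.1°) / N = 0.09087.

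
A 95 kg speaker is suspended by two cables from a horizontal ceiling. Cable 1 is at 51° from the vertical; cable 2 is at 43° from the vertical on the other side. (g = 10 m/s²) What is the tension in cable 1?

Angles from the horizontal: cable 1 is 90° − 51° = 39°, cable 2 is 90° − 43° = 47°.
Weight W = 95 × 10 = 950 N acts straight down.
Horizontal: T_1 cos 39° = T_2 cos 47°  →  T_2 = 1.14 T_1.
Vertical: T_1 sin 39° + T_2 sin 47° = 950.
Substituting the horizontal relation into the vertical equation gives 1.463 T_1 = 950, so T_1 = 649.5 N.

T_1 ≈ 649 N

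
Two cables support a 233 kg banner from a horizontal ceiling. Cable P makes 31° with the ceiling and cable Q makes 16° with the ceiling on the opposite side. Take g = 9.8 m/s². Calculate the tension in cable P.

Weight W = 233 × 9.8 = 2283 N acts straight down.
Horizontal: T_P cos 31° = T_Q cos 16°  →  T_Q = 0.8917 T_P.
Vertical: T_P sin 31° + T_Q sin 16° = 2283.
Substituting the horizontal relation into the vertical equation gives 0.7608 T_P = 2283, so T_P = 3001 N.

T_P ≈ 3000 N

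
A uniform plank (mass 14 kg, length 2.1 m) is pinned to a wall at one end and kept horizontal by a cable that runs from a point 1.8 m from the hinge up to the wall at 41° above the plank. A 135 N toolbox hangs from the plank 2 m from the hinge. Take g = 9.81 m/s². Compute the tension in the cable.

Take torques about the hinge: T sin 41° · 1.8 = 14×9.81×1.05 + 135×2 = 414.21 N·m.
So T = 414.21 / (0.6561 × 1.8) = 350.75 N.

T ≈ 351 N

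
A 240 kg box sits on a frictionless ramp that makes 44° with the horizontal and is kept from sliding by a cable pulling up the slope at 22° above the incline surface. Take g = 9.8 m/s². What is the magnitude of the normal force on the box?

Take axes along and perpendicular to the incline. Weight components: W sin 44° = 1634 N down-slope, W cos 44° = 1692 N into the surface.
Along incline: T cos 22° = W sin 44° → T = 1762 N.
Perpendicular: N = W cos 44° − T sin 22° = 1032 N.

N ≈ 1030 N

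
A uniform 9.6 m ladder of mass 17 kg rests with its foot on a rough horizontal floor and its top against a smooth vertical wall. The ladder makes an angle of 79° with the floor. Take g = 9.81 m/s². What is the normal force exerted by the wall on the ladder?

Torques about the foot: N_wall · 9.6 sin 79° = 17×9.81×4.8 cos 79° → N_wall = 16.208 N.

N_wall ≈ 16.2 N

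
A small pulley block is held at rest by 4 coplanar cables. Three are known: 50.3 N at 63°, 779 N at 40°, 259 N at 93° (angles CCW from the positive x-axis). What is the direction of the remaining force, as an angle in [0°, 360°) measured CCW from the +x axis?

θ ≈ 233°

Sum the known components: ΣF_x = 606 N, ΣF_y = 804.2 N.
For equilibrium the remaining force must supply (−ΣF_x, −ΣF_y) = (-606, -804.2) N.
Magnitude = √((-606)² + (-804.2)²) = 1007 N; direction = atan2(-804.2, -606) = 233.0°.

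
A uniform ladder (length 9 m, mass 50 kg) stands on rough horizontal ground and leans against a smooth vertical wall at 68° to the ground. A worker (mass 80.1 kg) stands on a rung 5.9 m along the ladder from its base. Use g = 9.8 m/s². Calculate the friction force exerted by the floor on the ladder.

f ≈ 307 N

Torques about the foot: N_wall · 9 sin 68° = 50×9.8×4.5 cos 68° + 80.1×9.8×5.9 cos 68° → N_wall = 306.9 N.
ΣF_x = 0: f_floor = N_wall = 306.9 N.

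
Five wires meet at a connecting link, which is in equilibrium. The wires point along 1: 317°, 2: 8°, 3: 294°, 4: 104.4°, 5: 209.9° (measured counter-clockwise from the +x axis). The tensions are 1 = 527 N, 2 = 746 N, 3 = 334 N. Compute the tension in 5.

Resolve: ΣF_x = 527 cos 317° + 746 cos 8° + 334 cos 294° + T_4 cos 104.4° + T_5 cos 209.9° = 0.
        ΣF_y = 527 sin 317° + 746 sin 8° + 334 sin 294° + T_4 sin 104.4° + T_5 sin 209.9° = 0.
The known terms sum to (1260, -560.7) N, so -0.2487 T_4 − 0.8669 T_5 = -1260 and 0.9686 T_4 − 0.4985 T_5 = 560.7.
Solving simultaneously: T_4 = 1156 N, T_5 = 1122 N.

T_5 ≈ 1120 N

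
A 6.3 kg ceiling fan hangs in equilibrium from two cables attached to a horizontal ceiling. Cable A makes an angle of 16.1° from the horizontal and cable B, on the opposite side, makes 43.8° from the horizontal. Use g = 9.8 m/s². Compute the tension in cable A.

T_A ≈ 51.5 N

Weight W = 6.3 × 9.8 = 61.74 N acts straight down.
Horizontal: T_A cos 16.1° = T_B cos 43.8°  →  T_B = 1.331 T_A.
Vertical: T_A sin 16.1° + T_B sin 43.8° = 61.74.
Substituting the horizontal relation into the vertical equation gives 1.199 T_A = 61.74, so T_A = 51.51 N.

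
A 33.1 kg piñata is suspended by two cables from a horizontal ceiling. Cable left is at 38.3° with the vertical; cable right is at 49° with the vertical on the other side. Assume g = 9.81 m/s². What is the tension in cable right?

Angles from the horizontal: cable left is 90° − 38.3° = 51.7°, cable right is 90° − 49° = 41°.
Weight W = 33.1 × 9.81 = 324.7 N acts straight down.
Horizontal: T_left cos 51.7° = T_right cos 41°  →  T_left = 1.218 T_right.
Vertical: T_left sin 51.7° + T_right sin 41° = 324.7.
Substituting the horizontal relation into the vertical equation gives 1.612 T_right = 324.7, so T_right = 201.5 N.

T_right ≈ 201 N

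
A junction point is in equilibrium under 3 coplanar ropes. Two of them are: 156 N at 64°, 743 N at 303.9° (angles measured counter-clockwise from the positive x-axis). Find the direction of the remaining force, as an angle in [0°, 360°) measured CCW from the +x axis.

Sum the known components: ΣF_x = 482.8 N, ΣF_y = -476.5 N.
For equilibrium the remaining force must supply (−ΣF_x, −ΣF_y) = (-482.8, 476.5) N.
Magnitude = √((-482.8)² + (476.5)²) = 678.3 N; direction = atan2(476.5, -482.8) = 135.4°.

θ ≈ 135°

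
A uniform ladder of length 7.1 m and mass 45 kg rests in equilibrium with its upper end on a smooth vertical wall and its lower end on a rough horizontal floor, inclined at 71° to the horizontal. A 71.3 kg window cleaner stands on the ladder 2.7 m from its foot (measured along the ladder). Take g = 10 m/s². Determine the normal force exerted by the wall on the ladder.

N_wall ≈ 171 N

Torques about the foot: N_wall · 7.1 sin 71° = 45×10×3.55 cos 71° + 71.3×10×2.7 cos 71° → N_wall = 170.83 N.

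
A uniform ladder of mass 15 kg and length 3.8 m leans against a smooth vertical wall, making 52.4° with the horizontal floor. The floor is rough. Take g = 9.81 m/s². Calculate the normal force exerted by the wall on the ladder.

N_wall ≈ 56.7 N

Torques about the foot: N_wall · 3.8 sin 52.4° = 15×9.81×1.9 cos 52.4° → N_wall = 56.66 N.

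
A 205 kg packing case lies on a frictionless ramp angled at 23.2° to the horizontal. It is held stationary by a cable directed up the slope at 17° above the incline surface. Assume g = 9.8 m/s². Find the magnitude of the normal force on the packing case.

N ≈ 1600 N

Take axes along and perpendicular to the incline. Weight components: W sin 23.2° = 791.4 N down-slope, W cos 23.2° = 1847 N into the surface.
Along incline: T cos 17° = W sin 23.2° → T = 827.6 N.
Perpendicular: N = W cos 23.2° − T sin 17° = 1605 N.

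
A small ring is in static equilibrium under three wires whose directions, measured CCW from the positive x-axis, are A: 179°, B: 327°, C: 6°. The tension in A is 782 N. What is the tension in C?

Resolve: ΣF_x = 782 cos 179° + T_B cos 327° + T_C cos 6° = 0.
        ΣF_y = 782 sin 179° + T_B sin 327° + T_C sin 6° = 0.
The known terms sum to (-781.9, 13.65) N, so 0.8387 T_B + 0.9945 T_C = 781.9 and -0.5446 T_B + 0.1045 T_C = -13.65.
Solving simultaneously: T_B = 151.4 N, T_C = 658.5 N.

T_C ≈ 658 N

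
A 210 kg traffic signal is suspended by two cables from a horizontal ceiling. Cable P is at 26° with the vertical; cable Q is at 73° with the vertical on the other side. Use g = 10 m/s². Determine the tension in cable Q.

T_Q ≈ 932 N

Angles from the horizontal: cable P is 90° − 26° = 64°, cable Q is 90° − 73° = 17°.
Weight W = 210 × 10 = 2100 N acts straight down.
Horizontal: T_P cos 64° = T_Q cos 17°  →  T_P = 2.181 T_Q.
Vertical: T_P sin 64° + T_Q sin 17° = 2100.
Substituting the horizontal relation into the vertical equation gives 2.253 T_Q = 2100, so T_Q = 932.1 N.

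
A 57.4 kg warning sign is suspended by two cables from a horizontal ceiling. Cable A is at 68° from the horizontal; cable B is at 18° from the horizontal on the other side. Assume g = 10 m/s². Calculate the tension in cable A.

Weight W = 57.4 × 10 = 574 N acts straight down.
Horizontal: T_A cos 68° = T_B cos 18°  →  T_B = 0.3939 T_A.
Vertical: T_A sin 68° + T_B sin 18° = 574.
Substituting the horizontal relation into the vertical equation gives 1.049 T_A = 574, so T_A = 547.2 N.

T_A ≈ 547 N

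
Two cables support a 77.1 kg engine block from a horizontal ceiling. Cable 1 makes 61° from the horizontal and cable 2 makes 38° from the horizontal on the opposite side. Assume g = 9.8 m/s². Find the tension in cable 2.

Weight W = 77.1 × 9.8 = 755.6 N acts straight down.
Horizontal: T_1 cos 61° = T_2 cos 38°  →  T_1 = 1.625 T_2.
Vertical: T_1 sin 61° + T_2 sin 38° = 755.6.
Substituting the horizontal relation into the vertical equation gives 2.037 T_2 = 755.6, so T_2 = 370.9 N.

T_2 ≈ 371 N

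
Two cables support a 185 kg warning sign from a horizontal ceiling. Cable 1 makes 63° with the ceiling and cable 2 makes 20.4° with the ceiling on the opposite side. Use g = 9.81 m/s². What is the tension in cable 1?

T_1 ≈ 1710 N

Weight W = 185 × 9.81 = 1815 N acts straight down.
Horizontal: T_1 cos 63° = T_2 cos 20.4°  →  T_2 = 0.4844 T_1.
Vertical: T_1 sin 63° + T_2 sin 20.4° = 1815.
Substituting the horizontal relation into the vertical equation gives 1.06 T_1 = 1815, so T_1 = 1712 N.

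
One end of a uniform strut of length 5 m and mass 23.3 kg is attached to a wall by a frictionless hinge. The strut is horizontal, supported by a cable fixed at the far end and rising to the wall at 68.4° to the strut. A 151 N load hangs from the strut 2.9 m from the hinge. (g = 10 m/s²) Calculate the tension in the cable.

T ≈ 219 N

Take torques about the hinge: T sin 68.4° · 5 = 23.3×10×2.5 + 151×2.9 = 1020.4 N·m.
So T = 1020.4 / (0.9298 × 5) = 219.49 N.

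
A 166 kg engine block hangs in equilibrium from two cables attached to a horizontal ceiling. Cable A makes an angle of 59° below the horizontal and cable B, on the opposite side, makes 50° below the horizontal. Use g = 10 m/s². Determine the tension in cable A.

Weight W = 166 × 10 = 1660 N acts straight down.
Horizontal: T_A cos 59° = T_B cos 50°  →  T_B = 0.8013 T_A.
Vertical: T_A sin 59° + T_B sin 50° = 1660.
Substituting the horizontal relation into the vertical equation gives 1.471 T_A = 1660, so T_A = 1129 N.

T_A ≈ 1130 N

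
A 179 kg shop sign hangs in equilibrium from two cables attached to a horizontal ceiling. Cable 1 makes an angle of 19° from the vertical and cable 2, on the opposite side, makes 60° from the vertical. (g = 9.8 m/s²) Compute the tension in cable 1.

Angles from the horizontal: cable 1 is 90° − 19° = 71°, cable 2 is 90° − 60° = 30°.
Weight W = 179 × 9.8 = 1754 N acts straight down.
Horizontal: T_1 cos 71° = T_2 cos 30°  →  T_2 = 0.3759 T_1.
Vertical: T_1 sin 71° + T_2 sin 30° = 1754.
Substituting the horizontal relation into the vertical equation gives 1.133 T_1 = 1754, so T_1 = 1548 N.

T_1 ≈ 1550 N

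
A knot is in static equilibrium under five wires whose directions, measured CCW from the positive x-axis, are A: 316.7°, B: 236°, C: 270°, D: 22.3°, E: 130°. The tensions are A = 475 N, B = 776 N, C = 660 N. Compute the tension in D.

T_D ≈ 1170 N

Resolve: ΣF_x = 475 cos 316.7° + 776 cos 236° + 660 cos 270° + T_D cos 22.3° + T_E cos 130° = 0.
        ΣF_y = 475 sin 316.7° + 776 sin 236° + 660 sin 270° + T_D sin 22.3° + T_E sin 130° = 0.
The known terms sum to (-88.24, -1629) N, so 0.9252 T_D − 0.6428 T_E = 88.24 and 0.3795 T_D + 0.7660 T_E = 1629.
Solving simultaneously: T_D = 1170 N, T_E = 1547 N.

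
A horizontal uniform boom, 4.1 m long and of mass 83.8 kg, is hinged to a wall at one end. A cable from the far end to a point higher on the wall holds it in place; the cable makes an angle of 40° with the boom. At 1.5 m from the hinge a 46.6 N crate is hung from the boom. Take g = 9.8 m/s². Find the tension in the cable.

T ≈ 665 N

Take torques about the hinge: T sin 40° · 4.1 = 83.8×9.8×2.05 + 46.6×1.5 = 1753.4 N·m.
So T = 1753.4 / (0.6428 × 4.1) = 665.33 N.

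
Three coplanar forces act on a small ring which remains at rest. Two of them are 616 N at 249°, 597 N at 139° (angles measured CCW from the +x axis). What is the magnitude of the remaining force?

F ≈ 696 N

Sum the known components: ΣF_x = -671.3 N, ΣF_y = -183.4 N.
For equilibrium the remaining force must supply (−ΣF_x, −ΣF_y) = (671.3, 183.4) N.
Magnitude = √((671.3)² + (183.4)²) = 695.9 N; direction = atan2(183.4, 671.3) = 15.3°.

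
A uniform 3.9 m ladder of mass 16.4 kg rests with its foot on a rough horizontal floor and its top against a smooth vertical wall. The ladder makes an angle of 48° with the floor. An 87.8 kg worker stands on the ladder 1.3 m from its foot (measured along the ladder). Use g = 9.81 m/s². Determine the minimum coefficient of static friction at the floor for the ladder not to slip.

μ_min ≈ 0.324

ΣF_y = 0: N_floor = 16.4×9.81 + 87.8×9.81 = 1022.2 N.
Torques about the foot: N_wall · 3.9 sin 48° = 16.4×9.81×1.95 cos 48° + 87.8×9.81×1.3 cos 48° → N_wall = 330.94 N.
ΣF_x = 0: f_floor = N_wall = 330.94 N.
μ_min = f_floor / N_floor = 330.94 / 1022.2 = 0.3238.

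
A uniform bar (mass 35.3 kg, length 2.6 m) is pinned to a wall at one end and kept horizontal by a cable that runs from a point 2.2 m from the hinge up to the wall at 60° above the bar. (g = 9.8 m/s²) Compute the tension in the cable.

T ≈ 236 N

Take torques about the hinge: T sin 60° · 2.2 = 35.3×9.8×1.3 = 449.72 N·m.
So T = 449.72 / (0.8660 × 2.2) = 236.04 N.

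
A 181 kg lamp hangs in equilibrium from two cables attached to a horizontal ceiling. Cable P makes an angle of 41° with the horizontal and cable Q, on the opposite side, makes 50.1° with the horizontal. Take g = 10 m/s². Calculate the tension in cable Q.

T_Q ≈ 1370 N

Weight W = 181 × 10 = 1810 N acts straight down.
Horizontal: T_P cos 41° = T_Q cos 50.1°  →  T_P = 0.8499 T_Q.
Vertical: T_P sin 41° + T_Q sin 50.1° = 1810.
Substituting the horizontal relation into the vertical equation gives 1.325 T_Q = 1810, so T_Q = 1366 N.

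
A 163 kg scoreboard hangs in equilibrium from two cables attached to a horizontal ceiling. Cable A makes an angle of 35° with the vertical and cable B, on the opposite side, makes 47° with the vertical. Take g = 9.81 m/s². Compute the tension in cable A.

Angles from the horizontal: cable A is 90° − 35° = 55°, cable B is 90° − 47° = 43°.
Weight W = 163 × 9.81 = 1599 N acts straight down.
Horizontal: T_A cos 55° = T_B cos 43°  →  T_B = 0.7843 T_A.
Vertical: T_A sin 55° + T_B sin 43° = 1599.
Substituting the horizontal relation into the vertical equation gives 1.354 T_A = 1599, so T_A = 1181 N.

T_A ≈ 1180 N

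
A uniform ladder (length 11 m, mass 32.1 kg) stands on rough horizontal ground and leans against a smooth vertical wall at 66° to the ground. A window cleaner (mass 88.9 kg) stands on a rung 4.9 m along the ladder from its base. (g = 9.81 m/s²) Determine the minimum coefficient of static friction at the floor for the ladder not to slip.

μ_min ≈ 0.205

ΣF_y = 0: N_floor = 32.1×9.81 + 88.9×9.81 = 1187 N.
Torques about the foot: N_wall · 11 sin 66° = 32.1×9.81×5.5 cos 66° + 88.9×9.81×4.9 cos 66° → N_wall = 243.07 N.
ΣF_x = 0: f_floor = N_wall = 243.07 N.
μ_min = f_floor / N_floor = 243.07 / 1187 = 0.2048.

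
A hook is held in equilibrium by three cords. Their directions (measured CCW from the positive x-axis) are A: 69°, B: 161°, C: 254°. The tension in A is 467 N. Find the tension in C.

T_C ≈ 467 N

Resolve: ΣF_x = 467 cos 69° + T_B cos 161° + T_C cos 254° = 0.
        ΣF_y = 467 sin 69° + T_B sin 161° + T_C sin 254° = 0.
The known terms sum to (167.4, 436) N, so -0.9455 T_B − 0.2756 T_C = -167.4 and 0.3256 T_B − 0.9613 T_C = -436.
Solving simultaneously: T_B = 40.76 N, T_C = 467.4 N.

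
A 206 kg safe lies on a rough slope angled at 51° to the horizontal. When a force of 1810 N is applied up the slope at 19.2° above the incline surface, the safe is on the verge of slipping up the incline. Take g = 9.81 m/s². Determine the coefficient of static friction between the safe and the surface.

μ ≈ 0.205

On the verge of sliding up the incline, friction is at its maximum μN and acts down the slope.
Perpendicular to incline: N = W cos 51° − P sin 19.2° = 1272 − 595.2 = 676.5 N.
Along incline: P cos 19.2° − μN = W sin 51° → μ = −(W sin 51° − P cos 19.2°) / N = 0.2052.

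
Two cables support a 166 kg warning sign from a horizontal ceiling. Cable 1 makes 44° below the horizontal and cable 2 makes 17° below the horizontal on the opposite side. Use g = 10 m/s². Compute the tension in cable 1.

T_1 ≈ 1820 N

Weight W = 166 × 10 = 1660 N acts straight down.
Horizontal: T_1 cos 44° = T_2 cos 17°  →  T_2 = 0.7522 T_1.
Vertical: T_1 sin 44° + T_2 sin 17° = 1660.
Substituting the horizontal relation into the vertical equation gives 0.9146 T_1 = 1660, so T_1 = 1815 N.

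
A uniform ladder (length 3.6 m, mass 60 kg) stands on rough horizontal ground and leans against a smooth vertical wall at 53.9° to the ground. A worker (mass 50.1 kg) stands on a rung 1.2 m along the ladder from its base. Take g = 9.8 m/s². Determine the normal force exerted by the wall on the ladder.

N_wall ≈ 334 N

Torques about the foot: N_wall · 3.6 sin 53.9° = 60×9.8×1.8 cos 53.9° + 50.1×9.8×1.2 cos 53.9° → N_wall = 333.73 N.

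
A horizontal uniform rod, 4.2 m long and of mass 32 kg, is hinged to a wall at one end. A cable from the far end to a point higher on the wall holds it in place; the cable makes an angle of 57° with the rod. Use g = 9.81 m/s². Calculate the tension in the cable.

Take torques about the hinge: T sin 57° · 4.2 = 32×9.81×2.1 = 659.23 N·m.
So T = 659.23 / (0.8387 × 4.2) = 187.15 N.

T ≈ 187 N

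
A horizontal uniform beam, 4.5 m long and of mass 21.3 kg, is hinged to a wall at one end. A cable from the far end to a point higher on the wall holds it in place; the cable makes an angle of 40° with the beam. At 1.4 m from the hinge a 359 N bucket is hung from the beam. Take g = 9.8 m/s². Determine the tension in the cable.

T ≈ 336 N

Take torques about the hinge: T sin 40° · 4.5 = 21.3×9.8×2.25 + 359×1.4 = 972.26 N·m.
So T = 972.26 / (0.6428 × 4.5) = 336.13 N.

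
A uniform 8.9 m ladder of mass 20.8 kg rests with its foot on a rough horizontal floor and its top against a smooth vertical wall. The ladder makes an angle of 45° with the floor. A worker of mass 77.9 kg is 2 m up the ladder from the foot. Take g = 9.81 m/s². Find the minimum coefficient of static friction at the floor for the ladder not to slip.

ΣF_y = 0: N_floor = 20.8×9.81 + 77.9×9.81 = 968.25 N.
Torques about the foot: N_wall · 8.9 sin 45° = 20.8×9.81×4.45 cos 45° + 77.9×9.81×2 cos 45° → N_wall = 273.75 N.
ΣF_x = 0: f_floor = N_wall = 273.75 N.
μ_min = f_floor / N_floor = 273.75 / 968.25 = 0.2827.

μ_min ≈ 0.283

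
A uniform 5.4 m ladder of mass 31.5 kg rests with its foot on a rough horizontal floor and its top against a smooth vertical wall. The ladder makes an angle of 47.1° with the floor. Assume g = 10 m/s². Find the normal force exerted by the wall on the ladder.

N_wall ≈ 146 N

Torques about the foot: N_wall · 5.4 sin 47.1° = 31.5×10×2.7 cos 47.1° → N_wall = 146.36 N.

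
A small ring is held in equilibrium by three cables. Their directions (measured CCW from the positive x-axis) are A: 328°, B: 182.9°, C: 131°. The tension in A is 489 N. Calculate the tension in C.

T_C ≈ 356 N

Resolve: ΣF_x = 489 cos 328° + T_B cos 182.9° + T_C cos 131° = 0.
        ΣF_y = 489 sin 328° + T_B sin 182.9° + T_C sin 131° = 0.
The known terms sum to (414.7, -259.1) N, so -0.9987 T_B − 0.6561 T_C = -414.7 and -0.0506 T_B + 0.7547 T_C = 259.1.
Solving simultaneously: T_B = 181.7 N, T_C = 355.5 N.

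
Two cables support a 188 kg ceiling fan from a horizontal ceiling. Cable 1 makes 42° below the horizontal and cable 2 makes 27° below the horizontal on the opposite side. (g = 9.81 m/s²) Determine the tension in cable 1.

T_1 ≈ 1760 N

Weight W = 188 × 9.81 = 1844 N acts straight down.
Horizontal: T_1 cos 42° = T_2 cos 27°  →  T_2 = 0.8341 T_1.
Vertical: T_1 sin 42° + T_2 sin 27° = 1844.
Substituting the horizontal relation into the vertical equation gives 1.048 T_1 = 1844, so T_1 = 1760 N.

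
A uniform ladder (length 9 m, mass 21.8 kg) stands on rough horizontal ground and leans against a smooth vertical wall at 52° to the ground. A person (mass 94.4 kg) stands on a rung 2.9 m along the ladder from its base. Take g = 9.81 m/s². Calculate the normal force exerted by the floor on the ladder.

N_floor ≈ 1140 N

ΣF_y = 0: N_floor = 21.8×9.81 + 94.4×9.81 = 1139.9 N.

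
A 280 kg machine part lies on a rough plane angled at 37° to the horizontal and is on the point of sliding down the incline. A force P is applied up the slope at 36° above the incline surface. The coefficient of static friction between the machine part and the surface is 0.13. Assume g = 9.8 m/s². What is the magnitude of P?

On the verge of sliding down the incline, friction equals μN and acts up the slope.
Perpendicular: N + P sin 36° = W cos 37° = 2191 N.
Along incline: P cos 36° + μN = W sin 37° with W sin 37° = 1651 N.
Solving the pair for P and N: P = 1865 N, N = 1095 N (and f = μN = 142.4 N).

P ≈ 1870 N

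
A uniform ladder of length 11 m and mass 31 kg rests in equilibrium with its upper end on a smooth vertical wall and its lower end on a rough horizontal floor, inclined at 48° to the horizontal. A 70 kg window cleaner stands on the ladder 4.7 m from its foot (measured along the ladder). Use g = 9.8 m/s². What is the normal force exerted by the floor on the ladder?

N_floor ≈ 990 N

ΣF_y = 0: N_floor = 31×9.8 + 70×9.8 = 989.8 N.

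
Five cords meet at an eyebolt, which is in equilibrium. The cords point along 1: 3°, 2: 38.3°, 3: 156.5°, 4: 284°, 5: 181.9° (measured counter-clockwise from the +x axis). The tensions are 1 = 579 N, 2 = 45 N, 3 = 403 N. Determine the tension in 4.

T_4 ≈ 215 N

Resolve: ΣF_x = 579 cos 3° + 45 cos 38.3° + 403 cos 156.5° + T_4 cos 284° + T_5 cos 181.9° = 0.
        ΣF_y = 579 sin 3° + 45 sin 38.3° + 403 sin 156.5° + T_4 sin 284° + T_5 sin 181.9° = 0.
The known terms sum to (243.9, 218.9) N, so 0.2419 T_4 − 0.9995 T_5 = -243.9 and -0.9703 T_4 − 0.0332 T_5 = -218.9.
Solving simultaneously: T_4 = 215.5 N, T_5 = 296.2 N.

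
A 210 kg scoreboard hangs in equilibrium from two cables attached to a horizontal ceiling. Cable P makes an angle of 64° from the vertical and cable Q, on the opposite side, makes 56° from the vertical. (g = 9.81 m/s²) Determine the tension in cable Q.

T_Q ≈ 2140 N

Angles from the horizontal: cable P is 90° − 64° = 26°, cable Q is 90° − 56° = 34°.
Weight W = 210 × 9.81 = 2060 N acts straight down.
Horizontal: T_P cos 26° = T_Q cos 34°  →  T_P = 0.9224 T_Q.
Vertical: T_P sin 26° + T_Q sin 34° = 2060.
Substituting the horizontal relation into the vertical equation gives 0.9635 T_Q = 2060, so T_Q = 2138 N.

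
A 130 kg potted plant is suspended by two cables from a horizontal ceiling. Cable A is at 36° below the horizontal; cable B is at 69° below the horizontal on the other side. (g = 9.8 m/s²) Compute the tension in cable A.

T_A ≈ 473 N

Weight W = 130 × 9.8 = 1274 N acts straight down.
Horizontal: T_A cos 36° = T_B cos 69°  →  T_B = 2.258 T_A.
Vertical: T_A sin 36° + T_B sin 69° = 1274.
Substituting the horizontal relation into the vertical equation gives 2.695 T_A = 1274, so T_A = 472.7 N.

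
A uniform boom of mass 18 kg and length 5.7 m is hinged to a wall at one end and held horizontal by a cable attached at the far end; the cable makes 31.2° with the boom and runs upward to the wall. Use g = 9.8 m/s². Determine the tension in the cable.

Take torques about the hinge: T sin 31.2° · 5.7 = 18×9.8×2.85 = 502.74 N·m.
So T = 502.74 / (0.5180 × 5.7) = 170.26 N.

T ≈ 170 N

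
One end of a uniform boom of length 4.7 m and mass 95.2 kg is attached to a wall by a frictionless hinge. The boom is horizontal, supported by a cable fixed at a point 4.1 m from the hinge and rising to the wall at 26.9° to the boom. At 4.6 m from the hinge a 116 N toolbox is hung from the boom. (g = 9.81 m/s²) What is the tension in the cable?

Take torques about the hinge: T sin 26.9° · 4.1 = 95.2×9.81×2.35 + 116×4.6 = 2728.3 N·m.
So T = 2728.3 / (0.4524 × 4.1) = 1470.8 N.

T ≈ 1470 N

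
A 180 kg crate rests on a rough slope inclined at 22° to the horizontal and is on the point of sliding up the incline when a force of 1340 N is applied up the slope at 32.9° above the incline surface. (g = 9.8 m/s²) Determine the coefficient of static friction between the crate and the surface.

On the verge of sliding up the incline, friction is at its maximum μN and acts down the slope.
Perpendicular to incline: N = W cos 22° − P sin 32.9° = 1636 − 727.9 = 907.7 N.
Along incline: P cos 32.9° − μN = W sin 22° → μ = −(W sin 22° − P cos 32.9°) / N = 0.5115.

μ ≈ 0.511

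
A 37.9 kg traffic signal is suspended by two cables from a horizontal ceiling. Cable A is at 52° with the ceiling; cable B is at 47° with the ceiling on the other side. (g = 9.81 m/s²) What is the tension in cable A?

Weight W = 37.9 × 9.81 = 371.8 N acts straight down.
Horizontal: T_A cos 52° = T_B cos 47°  →  T_B = 0.9027 T_A.
Vertical: T_A sin 52° + T_B sin 47° = 371.8.
Substituting the horizontal relation into the vertical equation gives 1.448 T_A = 371.8, so T_A = 256.7 N.

T_A ≈ 257 N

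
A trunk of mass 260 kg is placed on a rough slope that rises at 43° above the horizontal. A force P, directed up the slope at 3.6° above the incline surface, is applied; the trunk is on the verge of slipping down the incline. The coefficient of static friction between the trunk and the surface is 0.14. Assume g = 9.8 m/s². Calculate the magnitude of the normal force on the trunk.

On the verge of sliding down the incline, friction equals μN and acts up the slope.
Perpendicular: N + P sin 3.6° = W cos 43° = 1863 N.
Along incline: P cos 3.6° + μN = W sin 43° with W sin 43° = 1738 N.
Solving the pair for P and N: P = 1493 N, N = 1770 N (and f = μN = 247.8 N).

N ≈ 1770 N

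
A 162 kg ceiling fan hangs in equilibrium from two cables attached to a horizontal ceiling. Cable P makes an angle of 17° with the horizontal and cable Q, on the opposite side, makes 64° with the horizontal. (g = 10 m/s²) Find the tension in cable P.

T_P ≈ 719 N

Weight W = 162 × 10 = 1620 N acts straight down.
Horizontal: T_P cos 17° = T_Q cos 64°  →  T_Q = 2.181 T_P.
Vertical: T_P sin 17° + T_Q sin 64° = 1620.
Substituting the horizontal relation into the vertical equation gives 2.253 T_P = 1620, so T_P = 719 N.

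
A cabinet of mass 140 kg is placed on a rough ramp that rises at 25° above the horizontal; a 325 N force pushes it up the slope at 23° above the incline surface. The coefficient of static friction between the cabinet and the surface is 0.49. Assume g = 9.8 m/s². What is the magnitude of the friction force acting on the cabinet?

Axes along / perpendicular to the incline. W sin 25° = 579.8 N down-slope; W cos 25° = 1243 N into the surface.
Perpendicular: N = W cos 25° − P sin 23° = 1243 − 127 = 1116 N.
Along incline: P cos 23° + f = W sin 25° (friction acts up-slope) → f = 579.8 − 299.2 = 280.7 N.
|f| = 280.7 N ≤ μN = 547.1 N, so the cabinet is indeed static.

f ≈ 281 N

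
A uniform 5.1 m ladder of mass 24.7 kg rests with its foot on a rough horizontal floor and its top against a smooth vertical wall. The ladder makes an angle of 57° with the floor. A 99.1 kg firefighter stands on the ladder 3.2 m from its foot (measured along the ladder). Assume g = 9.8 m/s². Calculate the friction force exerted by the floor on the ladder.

f ≈ 474 N

Torques about the foot: N_wall · 5.1 sin 57° = 24.7×9.8×2.55 cos 57° + 99.1×9.8×3.2 cos 57° → N_wall = 474.33 N.
ΣF_x = 0: f_floor = N_wall = 474.33 N.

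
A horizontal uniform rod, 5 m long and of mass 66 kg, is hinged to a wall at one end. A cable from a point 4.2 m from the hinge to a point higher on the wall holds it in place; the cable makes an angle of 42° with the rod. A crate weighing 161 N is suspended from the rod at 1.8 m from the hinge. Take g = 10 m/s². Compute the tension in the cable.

Take torques about the hinge: T sin 42° · 4.2 = 66×10×2.5 + 161×1.8 = 1939.8 N·m.
So T = 1939.8 / (0.6691 × 4.2) = 690.23 N.

T ≈ 690 N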